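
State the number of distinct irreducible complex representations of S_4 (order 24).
5

Reasoning: The number of irreducible complex representations of a finite group equals its number of conjugacy classes. Conjugacy classes in S_4 correspond to cycle types, i.e. partitions of 4; there are p(4) = 5 of them, so S_4 (order 24) has exactly 5 irreducible complex representations.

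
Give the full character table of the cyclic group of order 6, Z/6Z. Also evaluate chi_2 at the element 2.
Character table of Z/6Z (irreps indexed chi_0,...,chi_5 with chi_k(m) = zeta_6^(k*m), zeta_6 = exp(2*pi*i/6)):
  irrep \ class  {0} (size 1)  {1} (size 1)    {2} (size 1)    {3} (size 1)  {4} (size 1)    {5} (size 1)  
  chi_0          1             1               1               1             1               1             
  chi_1          1             exp(I*pi/3)     exp(2*I*pi/3)   -1            exp(-2*I*pi/3)  exp(-I*pi/3)  
  chi_2          1             exp(2*I*pi/3)   exp(-2*I*pi/3)  1             exp(2*I*pi/3)   exp(-2*I*pi/3)
  chi_3          1             -1              1               -1            1               -1            
  chi_4          1             exp(-2*I*pi/3)  exp(2*I*pi/3)   1             exp(-2*I*pi/3)  exp(2*I*pi/3) 
  chi_5          1             exp(-I*pi/3)    exp(-2*I*pi/3)  -1            exp(2*I*pi/3)   exp(I*pi/3)   

Spot check: chi_2(2) = zeta_6^(2*2) = zeta_6^4 = exp(-2*I*pi/3).

Why: Z/6Z is abelian, so all 6 irreducible complex representations are 1-dimensional. They are given by chi_k(m) = zeta_6^(k*m) for k = 0,...,5. Row orthogonality: sum_m chi_k(m) conj(chi_l(m)) = 6 * [k = l].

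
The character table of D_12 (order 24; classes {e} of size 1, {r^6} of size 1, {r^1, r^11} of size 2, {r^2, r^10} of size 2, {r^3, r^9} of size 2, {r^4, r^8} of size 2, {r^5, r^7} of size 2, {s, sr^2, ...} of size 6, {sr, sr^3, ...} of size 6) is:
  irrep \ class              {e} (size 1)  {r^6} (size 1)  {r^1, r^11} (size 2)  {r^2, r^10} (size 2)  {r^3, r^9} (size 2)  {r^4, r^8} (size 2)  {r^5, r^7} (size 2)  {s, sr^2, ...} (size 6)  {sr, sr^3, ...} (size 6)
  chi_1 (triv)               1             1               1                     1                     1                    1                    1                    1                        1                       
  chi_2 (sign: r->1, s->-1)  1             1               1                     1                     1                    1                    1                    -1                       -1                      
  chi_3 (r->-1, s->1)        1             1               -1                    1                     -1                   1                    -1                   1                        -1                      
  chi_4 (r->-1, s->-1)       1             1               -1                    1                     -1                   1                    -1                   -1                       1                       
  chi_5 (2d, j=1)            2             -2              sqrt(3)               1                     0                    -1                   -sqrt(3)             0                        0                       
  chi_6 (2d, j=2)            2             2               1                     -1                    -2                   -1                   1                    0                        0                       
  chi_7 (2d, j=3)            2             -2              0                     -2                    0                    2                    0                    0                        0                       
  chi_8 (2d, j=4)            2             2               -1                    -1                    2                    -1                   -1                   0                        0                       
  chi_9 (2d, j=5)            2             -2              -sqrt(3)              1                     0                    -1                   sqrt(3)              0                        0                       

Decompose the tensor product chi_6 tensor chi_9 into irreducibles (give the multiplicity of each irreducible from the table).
chi_6 tensor chi_9 = chi_7 + chi_9 (all other irreducibles have multiplicity 0).

Explanation: The character of a tensor product is the pointwise product (chi_6 * chi_9)(C) = chi_6(C) * chi_9(C):
  {e}: (2)*(2), {r^6}: (2)*(-2), {r^1, r^11}: (1)*(-sqrt(3)), {r^2, r^10}: (-1)*(1), {r^3, r^9}: (-2)*(0), {r^4, r^8}: (-1)*(-1), {r^5, r^7}: (1)*(sqrt(3)), {s, sr^2, ...}: (0)*(0), {sr, sr^3, ...}: (0)*(0)
so (chi_6 * chi_9) takes values
  {e} -> 4, {r^6} -> -4, {r^1, r^11} -> -sqrt(3), {r^2, r^10} -> -1, {r^3, r^9} -> 0, {r^4, r^8} -> 1, {r^5, r^7} -> sqrt(3), {s, sr^2, ...} -> 0, {sr, sr^3, ...} -> 0.
Now take the inner product of this character with each irreducible chi from the table, <chi_6*chi_9, chi> = (1/24) sum_C |C| (chi_6*chi_9)(C) conj(chi(C)):
  <chi_6*chi_9, chi_1> = (1/24)[1*(4)*conj(1) + 1*(-4)*conj(1) + 2*(-sqrt(3))*conj(1) + 2*(-1)*conj(1) + 2*(0)*conj(1) + 2*(1)*conj(1) + 2*(sqrt(3))*conj(1) + 6*(0)*conj(1) + 6*(0)*conj(1)]
      = (1/24)[(4) + (-4) + (-2*sqrt(3)) + (-2) + (0) + (2) + (2*sqrt(3)) + (0) + (0)] = 0/24 = 0
  <chi_6*chi_9, chi_2> = (1/24)[1*(4)*conj(1) + 1*(-4)*conj(1) + 2*(-sqrt(3))*conj(1) + 2*(-1)*conj(1) + 2*(0)*conj(1) + 2*(1)*conj(1) + 2*(sqrt(3))*conj(1) + 6*(0)*conj(-1) + 6*(0)*conj(-1)]
      = (1/24)[(4) + (-4) + (-2*sqrt(3)) + (-2) + (0) + (2) + (2*sqrt(3)) + (0) + (0)] = 0/24 = 0
  <chi_6*chi_9, chi_3> = (1/24)[1*(4)*conj(1) + 1*(-4)*conj(1) + 2*(-sqrt(3))*conj(-1) + 2*(-1)*conj(1) + 2*(0)*conj(-1) + 2*(1)*conj(1) + 2*(sqrt(3))*conj(-1) + 6*(0)*conj(1) + 6*(0)*conj(-1)]
      = (1/24)[(4) + (-4) + (2*sqrt(3)) + (-2) + (0) + (2) + (-2*sqrt(3)) + (0) + (0)] = 0/24 = 0
  <chi_6*chi_9, chi_4> = (1/24)[1*(4)*conj(1) + 1*(-4)*conj(1) + 2*(-sqrt(3))*conj(-1) + 2*(-1)*conj(1) + 2*(0)*conj(-1) + 2*(1)*conj(1) + 2*(sqrt(3))*conj(-1) + 6*(0)*conj(-1) + 6*(0)*conj(1)]
      = (1/24)[(4) + (-4) + (2*sqrt(3)) + (-2) + (0) + (2) + (-2*sqrt(3)) + (0) + (0)] = 0/24 = 0
  <chi_6*chi_9, chi_5> = (1/24)[1*(4)*conj(2) + 1*(-4)*conj(-2) + 2*(-sqrt(3))*conj(sqrt(3)) + 2*(-1)*conj(1) + 2*(0)*conj(0) + 2*(1)*conj(-1) + 2*(sqrt(3))*conj(-sqrt(3)) + 6*(0)*conj(0) + 6*(0)*conj(0)]
      = (1/24)[(8) + (8) + (-6) + (-2) + (0) + (-2) + (-6) + (0) + (0)] = 0/24 = 0
  <chi_6*chi_9, chi_6> = (1/24)[1*(4)*conj(2) + 1*(-4)*conj(2) + 2*(-sqrt(3))*conj(1) + 2*(-1)*conj(-1) + 2*(0)*conj(-2) + 2*(1)*conj(-1) + 2*(sqrt(3))*conj(1) + 6*(0)*conj(0) + 6*(0)*conj(0)]
      = (1/24)[(8) + (-8) + (-2*sqrt(3)) + (2) + (0) + (-2) + (2*sqrt(3)) + (0) + (0)] = 0/24 = 0
  <chi_6*chi_9, chi_7> = (1/24)[1*(4)*conj(2) + 1*(-4)*conj(-2) + 2*(-sqrt(3))*conj(0) + 2*(-1)*conj(-2) + 2*(0)*conj(0) + 2*(1)*conj(2) + 2*(sqrt(3))*conj(0) + 6*(0)*conj(0) + 6*(0)*conj(0)]
      = (1/24)[(8) + (8) + (0) + (4) + (0) + (4) + (0) + (0) + (0)] = 24/24 = 1
  <chi_6*chi_9, chi_8> = (1/24)[1*(4)*conj(2) + 1*(-4)*conj(2) + 2*(-sqrt(3))*conj(-1) + 2*(-1)*conj(-1) + 2*(0)*conj(2) + 2*(1)*conj(-1) + 2*(sqrt(3))*conj(-1) + 6*(0)*conj(0) + 6*(0)*conj(0)]
      = (1/24)[(8) + (-8) + (2*sqrt(3)) + (2) + (0) + (-2) + (-2*sqrt(3)) + (0) + (0)] = 0/24 = 0
  <chi_6*chi_9, chi_9> = (1/24)[1*(4)*conj(2) + 1*(-4)*conj(-2) + 2*(-sqrt(3))*conj(-sqrt(3)) + 2*(-1)*conj(1) + 2*(0)*conj(0) + 2*(1)*conj(-1) + 2*(sqrt(3))*conj(sqrt(3)) + 6*(0)*conj(0) + 6*(0)*conj(0)]
      = (1/24)[(8) + (8) + (6) + (-2) + (0) + (-2) + (6) + (0) + (0)] = 24/24 = 1
Hence the multiplicities are chi_7: 1, chi_9: 1. Dimension check: dim(chi_6)*dim(chi_9) = 2*2 = 4 and sum (mult * dim) = 1*2 + 1*2 = 4.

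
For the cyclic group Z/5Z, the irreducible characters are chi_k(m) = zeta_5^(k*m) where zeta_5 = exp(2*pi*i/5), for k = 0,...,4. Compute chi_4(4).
chi_4(4) = zeta_5^16 = exp(2*I*pi/5)

Working: chi_4(4) = zeta_5^(4*4) = zeta_5^16. Since zeta_5^5 = 1, this equals zeta_5^1 = exp(2*pi*i*1/5) = exp(2*I*pi/5).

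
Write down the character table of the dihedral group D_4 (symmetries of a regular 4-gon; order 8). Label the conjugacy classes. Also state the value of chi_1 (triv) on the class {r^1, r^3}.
Conjugacy classes: {e} of size 1, {r^2} of size 1, {r^1, r^3} of size 2, {s, sr^2, ...} of size 2, {sr, sr^3, ...} of size 2.
Character table:
  irrep \ class              {e} (size 1)  {r^2} (size 1)  {r^1, r^3} (size 2)  {s, sr^2, ...} (size 2)  {sr, sr^3, ...} (size 2)
  chi_1 (triv)               1             1               1                    1                        1                       
  chi_2 (sign: r->1, s->-1)  1             1               1                    -1                       -1                      
  chi_3 (r->-1, s->1)        1             1               -1                   1                        -1                      
  chi_4 (r->-1, s->-1)       1             1               -1                   -1                       1                       
  chi_5 (2d, j=1)            2             -2              0                    0                        0                       

Spot check: chi_1 (triv) on {r^1, r^3} = 1.

D_4 has order 2*4 = 8 with 5 conjugacy classes, hence 5 irreducibles. Sum of squared dims 1 + 1 + 1 + 1 + 4 = 8 = |G|. Linear characters come from the abelianisation; the 2-dimensional irreps have character r^k -> 2*cos(2*pi*j*k/4), reflections -> 0.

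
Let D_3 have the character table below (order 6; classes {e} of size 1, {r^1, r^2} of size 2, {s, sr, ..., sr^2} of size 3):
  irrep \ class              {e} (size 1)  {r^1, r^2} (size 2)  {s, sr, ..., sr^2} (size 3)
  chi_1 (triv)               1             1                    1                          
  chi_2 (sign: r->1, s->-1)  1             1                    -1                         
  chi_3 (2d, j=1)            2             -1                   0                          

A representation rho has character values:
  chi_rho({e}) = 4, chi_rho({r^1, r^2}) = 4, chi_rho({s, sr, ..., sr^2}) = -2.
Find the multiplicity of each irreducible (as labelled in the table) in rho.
Multiplicities: chi_1: 1, chi_2: 3, chi_3: 0.

Reasoning: Use <chi_rho, chi> = (1/|G|) sum_C |C| * chi_rho(C) * conj(chi(C)) with |G| = 6 for each irreducible chi in the table:
  <chi_rho, chi_1> = (1/6)[1*(4)*conj(1) + 2*(4)*conj(1) + 3*(-2)*conj(1)]
      = (1/6)[(4) + (8) + (-6)] = 6/6 = 1
  <chi_rho, chi_2> = (1/6)[1*(4)*conj(1) + 2*(4)*conj(1) + 3*(-2)*conj(-1)]
      = (1/6)[(4) + (8) + (6)] = 18/6 = 3
  <chi_rho, chi_3> = (1/6)[1*(4)*conj(2) + 2*(4)*conj(-1) + 3*(-2)*conj(0)]
      = (1/6)[(8) + (-8) + (0)] = 0/6 = 0
Dimension check: dim(rho) = sum (mult * dim) = 1*1 + 3*1 + 0*2 = 4 = chi_rho(e) = 4.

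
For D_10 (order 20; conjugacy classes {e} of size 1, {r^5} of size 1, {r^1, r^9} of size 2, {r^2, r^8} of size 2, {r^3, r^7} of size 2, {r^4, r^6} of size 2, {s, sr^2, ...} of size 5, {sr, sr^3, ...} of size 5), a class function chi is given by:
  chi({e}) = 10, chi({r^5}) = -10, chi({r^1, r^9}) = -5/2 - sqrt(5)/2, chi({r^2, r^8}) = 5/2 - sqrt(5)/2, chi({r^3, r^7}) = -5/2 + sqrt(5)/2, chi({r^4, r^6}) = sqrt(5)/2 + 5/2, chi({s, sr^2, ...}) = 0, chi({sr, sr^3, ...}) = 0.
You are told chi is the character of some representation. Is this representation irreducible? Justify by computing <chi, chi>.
Not irreducible (reducible): <chi, chi> = 13 > 1.

Working: <chi, chi> = (1/|G|) sum_C |C| * |chi(C)|^2 = (1/20)[1*|10|^2 + 1*|-10|^2 + 2*|-5/2 - sqrt(5)/2|^2 + 2*|5/2 - sqrt(5)/2|^2 + 2*|-5/2 + sqrt(5)/2|^2 + 2*|sqrt(5)/2 + 5/2|^2 + 5*|0|^2 + 5*|0|^2]
  = (1/20)[(100) + (100) + (5*sqrt(5) + 15) + (15 - 5*sqrt(5)) + (15 - 5*sqrt(5)) + (5*sqrt(5) + 15) + (0) + (0)] = 260/20 = 13.
A character is irreducible iff <chi, chi> = 1, so this representation is reducible.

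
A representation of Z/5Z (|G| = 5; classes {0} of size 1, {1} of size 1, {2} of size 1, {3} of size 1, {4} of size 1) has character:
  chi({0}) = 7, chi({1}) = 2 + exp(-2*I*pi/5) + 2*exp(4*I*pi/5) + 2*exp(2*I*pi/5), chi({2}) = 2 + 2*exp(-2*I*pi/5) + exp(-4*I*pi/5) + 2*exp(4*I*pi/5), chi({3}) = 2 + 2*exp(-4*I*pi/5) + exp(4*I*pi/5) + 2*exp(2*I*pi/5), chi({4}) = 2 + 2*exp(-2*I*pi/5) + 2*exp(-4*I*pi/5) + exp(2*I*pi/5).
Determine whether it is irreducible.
Not irreducible (reducible): <chi, chi> = 13 > 1.

Working: <chi, chi> = (1/|G|) sum_C |C| * |chi(C)|^2 = (1/5)[1*|7|^2 + 1*|2 + exp(-2*I*pi/5) + 2*exp(4*I*pi/5) + 2*exp(2*I*pi/5)|^2 + 1*|2 + 2*exp(-2*I*pi/5) + exp(-4*I*pi/5) + 2*exp(4*I*pi/5)|^2 + 1*|2 + 2*exp(-4*I*pi/5) + exp(4*I*pi/5) + 2*exp(2*I*pi/5)|^2 + 1*|2 + 2*exp(-2*I*pi/5) + 2*exp(-4*I*pi/5) + exp(2*I*pi/5)|^2]
  = (1/5)[(49) + (13 + 10*exp(-2*I*pi/5) + 8*exp(-4*I*pi/5) + 8*exp(4*I*pi/5) + 10*exp(2*I*pi/5)) + (13 + 8*exp(-2*I*pi/5) + 10*exp(-4*I*pi/5) + 10*exp(4*I*pi/5) + 8*exp(2*I*pi/5)) + (13 + 8*exp(-2*I*pi/5) + 10*exp(-4*I*pi/5) + 10*exp(4*I*pi/5) + 8*exp(2*I*pi/5)) + (13 + 10*exp(-2*I*pi/5) + 8*exp(-4*I*pi/5) + 8*exp(4*I*pi/5) + 10*exp(2*I*pi/5))] = 65/5 = 13.
(Exp terms are combined using exp(i*s)*conj(exp(i*t)) = exp(i*(s-t)), and sums of them are collapsed using the identity that for every m > 1 the m distinct m-th roots of unity sum to 0, e.g. 1 + exp(2*I*pi/3) + exp(-2*I*pi/3) = 0.)
A character is irreducible iff <chi, chi> = 1, so this representation is reducible.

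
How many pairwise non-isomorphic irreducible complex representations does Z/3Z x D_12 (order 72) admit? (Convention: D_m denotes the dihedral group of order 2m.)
27

Reasoning: The number of irreducible complex representations of a finite group equals its number of conjugacy classes. For a direct product, #classes(G x H) = #classes(G) * #classes(H). Z/3Z has 3 classes (abelian), D_12 has 9 classes, so 3 * 9 = 27, so Z/3Z x D_12 (order 72) has exactly 27 irreducible complex representations.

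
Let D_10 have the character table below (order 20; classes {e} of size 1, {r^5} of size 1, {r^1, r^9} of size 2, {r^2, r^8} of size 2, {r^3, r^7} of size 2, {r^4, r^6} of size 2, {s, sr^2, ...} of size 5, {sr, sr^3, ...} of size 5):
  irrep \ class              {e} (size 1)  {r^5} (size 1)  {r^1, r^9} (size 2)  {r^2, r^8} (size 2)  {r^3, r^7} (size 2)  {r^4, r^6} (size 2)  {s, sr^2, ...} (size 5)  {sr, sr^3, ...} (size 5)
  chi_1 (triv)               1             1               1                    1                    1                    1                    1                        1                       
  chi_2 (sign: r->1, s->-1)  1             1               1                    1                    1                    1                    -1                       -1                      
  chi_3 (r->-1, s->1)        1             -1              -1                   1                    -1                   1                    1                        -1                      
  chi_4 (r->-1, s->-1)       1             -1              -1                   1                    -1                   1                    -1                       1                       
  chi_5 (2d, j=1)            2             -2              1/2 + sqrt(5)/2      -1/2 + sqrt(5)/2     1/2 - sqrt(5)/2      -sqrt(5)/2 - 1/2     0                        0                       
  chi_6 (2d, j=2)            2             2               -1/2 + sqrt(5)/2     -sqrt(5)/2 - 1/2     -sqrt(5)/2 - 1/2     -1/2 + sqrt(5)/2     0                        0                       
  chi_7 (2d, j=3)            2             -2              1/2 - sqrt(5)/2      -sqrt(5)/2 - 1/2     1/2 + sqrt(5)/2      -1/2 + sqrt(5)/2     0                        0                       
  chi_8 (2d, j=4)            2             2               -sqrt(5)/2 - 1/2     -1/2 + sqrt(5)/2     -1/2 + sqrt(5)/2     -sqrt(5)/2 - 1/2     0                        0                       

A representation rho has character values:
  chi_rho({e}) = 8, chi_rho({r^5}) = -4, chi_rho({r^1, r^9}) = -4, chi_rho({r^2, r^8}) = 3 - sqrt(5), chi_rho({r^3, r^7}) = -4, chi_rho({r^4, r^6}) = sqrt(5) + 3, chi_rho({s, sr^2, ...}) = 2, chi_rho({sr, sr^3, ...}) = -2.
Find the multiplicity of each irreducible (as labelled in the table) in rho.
Multiplicities: chi_1: 0, chi_2: 0, chi_3: 3, chi_4: 1, chi_5: 0, chi_6: 1, chi_7: 1, chi_8: 0.

Details: Use <chi_rho, chi> = (1/|G|) sum_C |C| * chi_rho(C) * conj(chi(C)) with |G| = 20 for each irreducible chi in the table:
  <chi_rho, chi_1> = (1/20)[1*(8)*conj(1) + 1*(-4)*conj(1) + 2*(-4)*conj(1) + 2*(3 - sqrt(5))*conj(1) + 2*(-4)*conj(1) + 2*(sqrt(5) + 3)*conj(1) + 5*(2)*conj(1) + 5*(-2)*conj(1)]
      = (1/20)[(8) + (-4) + (-8) + (6 - 2*sqrt(5)) + (-8) + (2*sqrt(5) + 6) + (10) + (-10)] = 0/20 = 0
  <chi_rho, chi_2> = (1/20)[1*(8)*conj(1) + 1*(-4)*conj(1) + 2*(-4)*conj(1) + 2*(3 - sqrt(5))*conj(1) + 2*(-4)*conj(1) + 2*(sqrt(5) + 3)*conj(1) + 5*(2)*conj(-1) + 5*(-2)*conj(-1)]
      = (1/20)[(8) + (-4) + (-8) + (6 - 2*sqrt(5)) + (-8) + (2*sqrt(5) + 6) + (-10) + (10)] = 0/20 = 0
  <chi_rho, chi_3> = (1/20)[1*(8)*conj(1) + 1*(-4)*conj(-1) + 2*(-4)*conj(-1) + 2*(3 - sqrt(5))*conj(1) + 2*(-4)*conj(-1) + 2*(sqrt(5) + 3)*conj(1) + 5*(2)*conj(1) + 5*(-2)*conj(-1)]
      = (1/20)[(8) + (4) + (8) + (6 - 2*sqrt(5)) + (8) + (2*sqrt(5) + 6) + (10) + (10)] = 60/20 = 3
  <chi_rho, chi_4> = (1/20)[1*(8)*conj(1) + 1*(-4)*conj(-1) + 2*(-4)*conj(-1) + 2*(3 - sqrt(5))*conj(1) + 2*(-4)*conj(-1) + 2*(sqrt(5) + 3)*conj(1) + 5*(2)*conj(-1) + 5*(-2)*conj(1)]
      = (1/20)[(8) + (4) + (8) + (6 - 2*sqrt(5)) + (8) + (2*sqrt(5) + 6) + (-10) + (-10)] = 20/20 = 1
  <chi_rho, chi_5> = (1/20)[1*(8)*conj(2) + 1*(-4)*conj(-2) + 2*(-4)*conj(1/2 + sqrt(5)/2) + 2*(3 - sqrt(5))*conj(-1/2 + sqrt(5)/2) + 2*(-4)*conj(1/2 - sqrt(5)/2) + 2*(sqrt(5) + 3)*conj(-sqrt(5)/2 - 1/2) + 5*(2)*conj(0) + 5*(-2)*conj(0)]
      = (1/20)[(16) + (8) + (-4*sqrt(5) - 4) + (-8 + 4*sqrt(5)) + (-4 + 4*sqrt(5)) + (-4*sqrt(5) - 8) + (0) + (0)] = 0/20 = 0
  <chi_rho, chi_6> = (1/20)[1*(8)*conj(2) + 1*(-4)*conj(2) + 2*(-4)*conj(-1/2 + sqrt(5)/2) + 2*(3 - sqrt(5))*conj(-sqrt(5)/2 - 1/2) + 2*(-4)*conj(-sqrt(5)/2 - 1/2) + 2*(sqrt(5) + 3)*conj(-1/2 + sqrt(5)/2) + 5*(2)*conj(0) + 5*(-2)*conj(0)]
      = (1/20)[(16) + (-8) + (4 - 4*sqrt(5)) + (2 - 2*sqrt(5)) + (4 + 4*sqrt(5)) + (2 + 2*sqrt(5)) + (0) + (0)] = 20/20 = 1
  <chi_rho, chi_7> = (1/20)[1*(8)*conj(2) + 1*(-4)*conj(-2) + 2*(-4)*conj(1/2 - sqrt(5)/2) + 2*(3 - sqrt(5))*conj(-sqrt(5)/2 - 1/2) + 2*(-4)*conj(1/2 + sqrt(5)/2) + 2*(sqrt(5) + 3)*conj(-1/2 + sqrt(5)/2) + 5*(2)*conj(0) + 5*(-2)*conj(0)]
      = (1/20)[(16) + (8) + (-4 + 4*sqrt(5)) + (2 - 2*sqrt(5)) + (-4*sqrt(5) - 4) + (2 + 2*sqrt(5)) + (0) + (0)] = 20/20 = 1
  <chi_rho, chi_8> = (1/20)[1*(8)*conj(2) + 1*(-4)*conj(2) + 2*(-4)*conj(-sqrt(5)/2 - 1/2) + 2*(3 - sqrt(5))*conj(-1/2 + sqrt(5)/2) + 2*(-4)*conj(-1/2 + sqrt(5)/2) + 2*(sqrt(5) + 3)*conj(-sqrt(5)/2 - 1/2) + 5*(2)*conj(0) + 5*(-2)*conj(0)]
      = (1/20)[(16) + (-8) + (4 + 4*sqrt(5)) + (-8 + 4*sqrt(5)) + (4 - 4*sqrt(5)) + (-4*sqrt(5) - 8) + (0) + (0)] = 0/20 = 0
Dimension check: dim(rho) = sum (mult * dim) = 0*1 + 0*1 + 3*1 + 1*1 + 0*2 + 1*2 + 1*2 + 0*2 = 8 = chi_rho(e) = 8.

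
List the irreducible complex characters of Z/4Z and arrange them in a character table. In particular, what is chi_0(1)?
Character table of Z/4Z (irreps indexed chi_0,...,chi_3 with chi_k(m) = zeta_4^(k*m), zeta_4 = exp(2*pi*i/4)):
  irrep \ class  {0} (size 1)  {1} (size 1)  {2} (size 1)  {3} (size 1)
  chi_0          1             1             1             1           
  chi_1          1             I             -1            -I          
  chi_2          1             -1            1             -1          
  chi_3          1             -I            -1            I           

Spot check: chi_0(1) = zeta_4^(0*1) = zeta_4^0 = 1.

Z/4Z is abelian, so all 4 irreducible complex representations are 1-dimensional. They are given by chi_k(m) = zeta_4^(k*m) for k = 0,...,3. Row orthogonality: sum_m chi_k(m) conj(chi_l(m)) = 4 * [k = l].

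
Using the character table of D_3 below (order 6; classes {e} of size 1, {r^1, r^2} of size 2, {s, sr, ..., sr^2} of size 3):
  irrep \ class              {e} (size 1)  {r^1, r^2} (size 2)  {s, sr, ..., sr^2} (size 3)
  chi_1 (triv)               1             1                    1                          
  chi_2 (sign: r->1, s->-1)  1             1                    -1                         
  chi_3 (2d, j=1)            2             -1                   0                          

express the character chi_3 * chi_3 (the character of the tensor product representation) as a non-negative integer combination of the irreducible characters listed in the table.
chi_3 tensor chi_3 = chi_1 + chi_2 + chi_3 (all other irreducibles have multiplicity 0).

Justification: The character of a tensor product is the pointwise product (chi_3 * chi_3)(C) = chi_3(C) * chi_3(C):
  {e}: (2)*(2), {r^1, r^2}: (-1)*(-1), {s, sr, ..., sr^2}: (0)*(0)
so (chi_3 * chi_3) takes values
  {e} -> 4, {r^1, r^2} -> 1, {s, sr, ..., sr^2} -> 0.
Now take the inner product of this character with each irreducible chi from the table, <chi_3*chi_3, chi> = (1/6) sum_C |C| (chi_3*chi_3)(C) conj(chi(C)):
  <chi_3*chi_3, chi_1> = (1/6)[1*(4)*conj(1) + 2*(1)*conj(1) + 3*(0)*conj(1)]
      = (1/6)[(4) + (2) + (0)] = 6/6 = 1
  <chi_3*chi_3, chi_2> = (1/6)[1*(4)*conj(1) + 2*(1)*conj(1) + 3*(0)*conj(-1)]
      = (1/6)[(4) + (2) + (0)] = 6/6 = 1
  <chi_3*chi_3, chi_3> = (1/6)[1*(4)*conj(2) + 2*(1)*conj(-1) + 3*(0)*conj(0)]
      = (1/6)[(8) + (-2) + (0)] = 6/6 = 1
Hence the multiplicities are chi_1: 1, chi_2: 1, chi_3: 1. Dimension check: dim(chi_3)*dim(chi_3) = 2*2 = 4 and sum (mult * dim) = 1*1 + 1*1 + 1*2 = 4.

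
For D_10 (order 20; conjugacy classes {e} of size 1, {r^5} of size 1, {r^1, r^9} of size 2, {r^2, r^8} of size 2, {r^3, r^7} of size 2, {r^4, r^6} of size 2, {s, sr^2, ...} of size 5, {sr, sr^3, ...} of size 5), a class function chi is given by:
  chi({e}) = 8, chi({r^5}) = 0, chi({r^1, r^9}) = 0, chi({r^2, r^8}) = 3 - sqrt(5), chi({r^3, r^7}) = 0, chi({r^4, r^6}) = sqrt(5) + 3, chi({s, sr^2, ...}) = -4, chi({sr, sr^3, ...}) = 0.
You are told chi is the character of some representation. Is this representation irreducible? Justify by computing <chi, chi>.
Not irreducible (reducible): <chi, chi> = 10 > 1.

Justification: <chi, chi> = (1/|G|) sum_C |C| * |chi(C)|^2 = (1/20)[1*|8|^2 + 1*|0|^2 + 2*|0|^2 + 2*|3 - sqrt(5)|^2 + 2*|0|^2 + 2*|sqrt(5) + 3|^2 + 5*|-4|^2 + 5*|0|^2]
  = (1/20)[(64) + (0) + (0) + (28 - 12*sqrt(5)) + (0) + (12*sqrt(5) + 28) + (80) + (0)] = 200/20 = 10.
A character is irreducible iff <chi, chi> = 1, so this representation is reducible.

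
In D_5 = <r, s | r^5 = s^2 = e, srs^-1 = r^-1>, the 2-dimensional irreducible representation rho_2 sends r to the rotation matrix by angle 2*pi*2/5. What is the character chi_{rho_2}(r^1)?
chi_{rho_2}(r^1) = 2*cos(2*pi*2*1/5) = -sqrt(5)/2 - 1/2

Why: rho_2(r^1) is rotation by angle 2*pi*2*1/5, whose trace is 2*cos(2*pi*2*1/5) = -sqrt(5)/2 - 1/2.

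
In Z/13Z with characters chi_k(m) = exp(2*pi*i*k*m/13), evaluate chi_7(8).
chi_7(8) = zeta_13^56 = exp(8*I*pi/13)

Proof sketch: chi_7(8) = zeta_13^(7*8) = zeta_13^56. Since zeta_13^13 = 1, this equals zeta_13^4 = exp(2*pi*i*4/13) = exp(8*I*pi/13).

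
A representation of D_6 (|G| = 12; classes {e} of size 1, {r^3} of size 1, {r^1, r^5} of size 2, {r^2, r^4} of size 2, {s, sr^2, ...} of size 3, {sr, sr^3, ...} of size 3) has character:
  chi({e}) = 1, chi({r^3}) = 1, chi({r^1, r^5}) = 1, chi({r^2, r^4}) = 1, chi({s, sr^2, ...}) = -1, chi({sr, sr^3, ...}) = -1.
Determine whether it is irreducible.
Irreducible: <chi, chi> = 1.

Details: <chi, chi> = (1/|G|) sum_C |C| * |chi(C)|^2 = (1/12)[1*|1|^2 + 1*|1|^2 + 2*|1|^2 + 2*|1|^2 + 3*|-1|^2 + 3*|-1|^2]
  = (1/12)[(1) + (1) + (2) + (2) + (3) + (3)] = 12/12 = 1.
A character is irreducible iff <chi, chi> = 1, so this representation is irreducible.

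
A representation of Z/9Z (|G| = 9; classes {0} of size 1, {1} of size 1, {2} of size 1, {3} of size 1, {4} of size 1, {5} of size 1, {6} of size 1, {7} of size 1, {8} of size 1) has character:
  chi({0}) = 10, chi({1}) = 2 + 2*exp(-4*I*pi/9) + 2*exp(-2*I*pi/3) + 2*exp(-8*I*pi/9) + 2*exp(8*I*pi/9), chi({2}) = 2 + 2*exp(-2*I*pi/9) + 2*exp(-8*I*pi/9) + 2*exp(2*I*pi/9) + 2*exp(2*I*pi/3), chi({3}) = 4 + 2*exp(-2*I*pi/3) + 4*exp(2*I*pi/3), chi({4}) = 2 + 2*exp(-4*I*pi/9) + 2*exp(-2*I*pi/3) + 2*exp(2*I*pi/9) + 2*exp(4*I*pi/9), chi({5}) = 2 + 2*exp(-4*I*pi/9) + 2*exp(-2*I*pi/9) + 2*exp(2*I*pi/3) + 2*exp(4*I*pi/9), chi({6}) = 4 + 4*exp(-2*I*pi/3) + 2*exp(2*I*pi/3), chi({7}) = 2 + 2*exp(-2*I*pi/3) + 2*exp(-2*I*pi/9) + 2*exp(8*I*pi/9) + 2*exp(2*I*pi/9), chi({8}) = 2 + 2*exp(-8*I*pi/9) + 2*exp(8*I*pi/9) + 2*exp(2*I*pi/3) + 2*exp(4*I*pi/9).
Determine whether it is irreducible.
Not irreducible (reducible): <chi, chi> = 20 > 1.

Solution. <chi, chi> = (1/|G|) sum_C |C| * |chi(C)|^2 = (1/9)[1*|10|^2 + 1*|2 + 2*exp(-4*I*pi/9) + 2*exp(-2*I*pi/3) + 2*exp(-8*I*pi/9) + 2*exp(8*I*pi/9)|^2 + 1*|2 + 2*exp(-2*I*pi/9) + 2*exp(-8*I*pi/9) + 2*exp(2*I*pi/9) + 2*exp(2*I*pi/3)|^2 + 1*|4 + 2*exp(-2*I*pi/3) + 4*exp(2*I*pi/3)|^2 + 1*|2 + 2*exp(-4*I*pi/9) + 2*exp(-2*I*pi/3) + 2*exp(2*I*pi/9) + 2*exp(4*I*pi/9)|^2 + 1*|2 + 2*exp(-4*I*pi/9) + 2*exp(-2*I*pi/9) + 2*exp(2*I*pi/3) + 2*exp(4*I*pi/9)|^2 + 1*|4 + 4*exp(-2*I*pi/3) + 2*exp(2*I*pi/3)|^2 + 1*|2 + 2*exp(-2*I*pi/3) + 2*exp(-2*I*pi/9) + 2*exp(8*I*pi/9) + 2*exp(2*I*pi/9)|^2 + 1*|2 + 2*exp(-8*I*pi/9) + 2*exp(8*I*pi/9) + 2*exp(2*I*pi/3) + 2*exp(4*I*pi/9)|^2]
  = (1/9)[(100) + (20 + 12*exp(-4*I*pi/9) + 12*exp(-2*I*pi/9) + 8*exp(-2*I*pi/3) + 8*exp(-8*I*pi/9) + 8*exp(8*I*pi/9) + 8*exp(2*I*pi/3) + 12*exp(2*I*pi/9) + 12*exp(4*I*pi/9)) + (20 + 12*exp(-4*I*pi/9) + 8*exp(-2*I*pi/3) + 8*exp(-2*I*pi/9) + 12*exp(-8*I*pi/9) + 12*exp(8*I*pi/9) + 8*exp(2*I*pi/9) + 8*exp(2*I*pi/3) + 12*exp(4*I*pi/9)) + (4) + (20 + 8*exp(-4*I*pi/9) + 12*exp(-2*I*pi/9) + 8*exp(-2*I*pi/3) + 12*exp(-8*I*pi/9) + 12*exp(8*I*pi/9) + 8*exp(2*I*pi/3) + 12*exp(2*I*pi/9) + 8*exp(4*I*pi/9)) + (20 + 8*exp(-4*I*pi/9) + 12*exp(-2*I*pi/9) + 8*exp(-2*I*pi/3) + 12*exp(-8*I*pi/9) + 12*exp(8*I*pi/9) + 8*exp(2*I*pi/3) + 12*exp(2*I*pi/9) + 8*exp(4*I*pi/9)) + (4) + (20 + 12*exp(-4*I*pi/9) + 8*exp(-2*I*pi/3) + 8*exp(-2*I*pi/9) + 12*exp(-8*I*pi/9) + 12*exp(8*I*pi/9) + 8*exp(2*I*pi/9) + 8*exp(2*I*pi/3) + 12*exp(4*I*pi/9)) + (20 + 12*exp(-4*I*pi/9) + 12*exp(-2*I*pi/9) + 8*exp(-2*I*pi/3) + 8*exp(-8*I*pi/9) + 8*exp(8*I*pi/9) + 8*exp(2*I*pi/3) + 12*exp(2*I*pi/9) + 12*exp(4*I*pi/9))] = 180/9 = 20.
(Exp terms are combined using exp(i*s)*conj(exp(i*t)) = exp(i*(s-t)), and sums of them are collapsed using the identity that for every m > 1 the m distinct m-th roots of unity sum to 0, e.g. 1 + exp(2*I*pi/3) + exp(-2*I*pi/3) = 0.)
A character is irreducible iff <chi, chi> = 1, so this representation is reducible.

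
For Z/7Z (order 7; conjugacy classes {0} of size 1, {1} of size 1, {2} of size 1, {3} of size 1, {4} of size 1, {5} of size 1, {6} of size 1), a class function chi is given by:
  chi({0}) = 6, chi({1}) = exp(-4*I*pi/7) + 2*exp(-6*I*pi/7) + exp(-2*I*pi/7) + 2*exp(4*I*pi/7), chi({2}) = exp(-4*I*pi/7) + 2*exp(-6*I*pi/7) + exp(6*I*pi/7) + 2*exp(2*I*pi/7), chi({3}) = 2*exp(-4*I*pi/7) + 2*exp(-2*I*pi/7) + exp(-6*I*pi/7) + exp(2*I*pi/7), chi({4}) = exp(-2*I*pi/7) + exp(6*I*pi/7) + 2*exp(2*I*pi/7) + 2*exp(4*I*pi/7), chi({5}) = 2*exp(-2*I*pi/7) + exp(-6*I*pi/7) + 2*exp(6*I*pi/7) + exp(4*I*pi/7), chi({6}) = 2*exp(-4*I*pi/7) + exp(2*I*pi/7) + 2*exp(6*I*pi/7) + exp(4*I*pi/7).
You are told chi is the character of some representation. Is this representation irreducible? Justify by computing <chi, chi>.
Not irreducible (reducible): <chi, chi> = 10 > 1.

Argument: <chi, chi> = (1/|G|) sum_C |C| * |chi(C)|^2 = (1/7)[1*|6|^2 + 1*|exp(-4*I*pi/7) + 2*exp(-6*I*pi/7) + exp(-2*I*pi/7) + 2*exp(4*I*pi/7)|^2 + 1*|exp(-4*I*pi/7) + 2*exp(-6*I*pi/7) + exp(6*I*pi/7) + 2*exp(2*I*pi/7)|^2 + 1*|2*exp(-4*I*pi/7) + 2*exp(-2*I*pi/7) + exp(-6*I*pi/7) + exp(2*I*pi/7)|^2 + 1*|exp(-2*I*pi/7) + exp(6*I*pi/7) + 2*exp(2*I*pi/7) + 2*exp(4*I*pi/7)|^2 + 1*|2*exp(-2*I*pi/7) + exp(-6*I*pi/7) + 2*exp(6*I*pi/7) + exp(4*I*pi/7)|^2 + 1*|2*exp(-4*I*pi/7) + exp(2*I*pi/7) + 2*exp(6*I*pi/7) + exp(4*I*pi/7)|^2]
  = (1/7)[(36) + (10 + 6*exp(-4*I*pi/7) + 3*exp(-2*I*pi/7) + 4*exp(-6*I*pi/7) + 4*exp(6*I*pi/7) + 3*exp(2*I*pi/7) + 6*exp(4*I*pi/7)) + (10 + 4*exp(-2*I*pi/7) + 3*exp(-4*I*pi/7) + 6*exp(-6*I*pi/7) + 6*exp(6*I*pi/7) + 3*exp(4*I*pi/7) + 4*exp(2*I*pi/7)) + (10 + 6*exp(-2*I*pi/7) + 4*exp(-4*I*pi/7) + 3*exp(-6*I*pi/7) + 3*exp(6*I*pi/7) + 4*exp(4*I*pi/7) + 6*exp(2*I*pi/7)) + (10 + 6*exp(-2*I*pi/7) + 4*exp(-4*I*pi/7) + 3*exp(-6*I*pi/7) + 3*exp(6*I*pi/7) + 4*exp(4*I*pi/7) + 6*exp(2*I*pi/7)) + (10 + 4*exp(-2*I*pi/7) + 3*exp(-4*I*pi/7) + 6*exp(-6*I*pi/7) + 6*exp(6*I*pi/7) + 3*exp(4*I*pi/7) + 4*exp(2*I*pi/7)) + (10 + 6*exp(-4*I*pi/7) + 3*exp(-2*I*pi/7) + 4*exp(-6*I*pi/7) + 4*exp(6*I*pi/7) + 3*exp(2*I*pi/7) + 6*exp(4*I*pi/7))] = 70/7 = 10.
(Exp terms are combined using exp(i*s)*conj(exp(i*t)) = exp(i*(s-t)), and sums of them are collapsed using the identity that for every m > 1 the m distinct m-th roots of unity sum to 0, e.g. 1 + exp(2*I*pi/3) + exp(-2*I*pi/3) = 0.)
A character is irreducible iff <chi, chi> = 1, so this representation is reducible.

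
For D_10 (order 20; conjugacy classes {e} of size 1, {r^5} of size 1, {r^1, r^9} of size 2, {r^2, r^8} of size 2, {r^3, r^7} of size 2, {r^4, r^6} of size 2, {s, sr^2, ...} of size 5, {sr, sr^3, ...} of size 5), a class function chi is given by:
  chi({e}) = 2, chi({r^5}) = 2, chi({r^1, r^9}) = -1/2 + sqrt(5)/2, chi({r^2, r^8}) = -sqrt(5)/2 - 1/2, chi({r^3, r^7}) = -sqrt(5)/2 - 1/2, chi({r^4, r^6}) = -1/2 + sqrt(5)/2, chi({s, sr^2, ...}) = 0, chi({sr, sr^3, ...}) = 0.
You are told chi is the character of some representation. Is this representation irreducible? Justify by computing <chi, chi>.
Irreducible: <chi, chi> = 1.

Derivation: <chi, chi> = (1/|G|) sum_C |C| * |chi(C)|^2 = (1/20)[1*|2|^2 + 1*|2|^2 + 2*|-1/2 + sqrt(5)/2|^2 + 2*|-sqrt(5)/2 - 1/2|^2 + 2*|-sqrt(5)/2 - 1/2|^2 + 2*|-1/2 + sqrt(5)/2|^2 + 5*|0|^2 + 5*|0|^2]
  = (1/20)[(4) + (4) + (3 - sqrt(5)) + (sqrt(5) + 3) + (sqrt(5) + 3) + (3 - sqrt(5)) + (0) + (0)] = 20/20 = 1.
A character is irreducible iff <chi, chi> = 1, so this representation is irreducible.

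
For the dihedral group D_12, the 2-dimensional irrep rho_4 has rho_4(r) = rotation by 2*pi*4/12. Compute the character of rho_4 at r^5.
chi_{rho_4}(r^5) = 2*cos(2*pi*4*5/12) = -1

Argument: rho_4(r^5) is rotation by angle 2*pi*4*5/12, whose trace is 2*cos(2*pi*4*5/12) = -1.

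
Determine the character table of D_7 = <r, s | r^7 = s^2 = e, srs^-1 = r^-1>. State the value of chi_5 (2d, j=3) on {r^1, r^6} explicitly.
Conjugacy classes: {e} of size 1, {r^1, r^6} of size 2, {r^2, r^5} of size 2, {r^3, r^4} of size 2, {s, sr, ..., sr^6} of size 7.
Character table:
  irrep \ class              {e} (size 1)  {r^1, r^6} (size 2)  {r^2, r^5} (size 2)  {r^3, r^4} (size 2)  {s, sr, ..., sr^6} (size 7)
  chi_1 (triv)               1             1                    1                    1                    1                          
  chi_2 (sign: r->1, s->-1)  1             1                    1                    1                    -1                         
  chi_3 (2d, j=1)            2             2*cos(2*pi/7)        -2*cos(3*pi/7)       -2*cos(pi/7)         0                          
  chi_4 (2d, j=2)            2             -2*cos(3*pi/7)       -2*cos(pi/7)         2*cos(2*pi/7)        0                          
  chi_5 (2d, j=3)            2             -2*cos(pi/7)         2*cos(2*pi/7)        -2*cos(3*pi/7)       0                          

Spot check: chi_5 (2d, j=3) on {r^1, r^6} = -2*cos(pi/7).

Justification: D_7 has order 2*7 = 14 with 5 conjugacy classes, hence 5 irreducibles. Sum of squared dims 1 + 1 + 4 + 4 + 4 = 14 = |G|. Linear characters come from the abelianisation; the 2-dimensional irreps have character r^k -> 2*cos(2*pi*j*k/7), reflections -> 0.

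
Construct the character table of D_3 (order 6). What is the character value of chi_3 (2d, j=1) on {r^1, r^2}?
Conjugacy classes: {e} of size 1, {r^1, r^2} of size 2, {s, sr, ..., sr^2} of size 3.
Character table:
  irrep \ class              {e} (size 1)  {r^1, r^2} (size 2)  {s, sr, ..., sr^2} (size 3)
  chi_1 (triv)               1             1                    1                          
  chi_2 (sign: r->1, s->-1)  1             1                    -1                         
  chi_3 (2d, j=1)            2             -1                   0                          

Spot check: chi_3 (2d, j=1) on {r^1, r^2} = -1.

D_3 has order 2*3 = 6 with 3 conjugacy classes, hence 3 irreducibles. Sum of squared dims 1 + 1 + 4 = 6 = |G|. Linear characters come from the abelianisation; the 2-dimensional irreps have character r^k -> 2*cos(2*pi*j*k/3), reflections -> 0.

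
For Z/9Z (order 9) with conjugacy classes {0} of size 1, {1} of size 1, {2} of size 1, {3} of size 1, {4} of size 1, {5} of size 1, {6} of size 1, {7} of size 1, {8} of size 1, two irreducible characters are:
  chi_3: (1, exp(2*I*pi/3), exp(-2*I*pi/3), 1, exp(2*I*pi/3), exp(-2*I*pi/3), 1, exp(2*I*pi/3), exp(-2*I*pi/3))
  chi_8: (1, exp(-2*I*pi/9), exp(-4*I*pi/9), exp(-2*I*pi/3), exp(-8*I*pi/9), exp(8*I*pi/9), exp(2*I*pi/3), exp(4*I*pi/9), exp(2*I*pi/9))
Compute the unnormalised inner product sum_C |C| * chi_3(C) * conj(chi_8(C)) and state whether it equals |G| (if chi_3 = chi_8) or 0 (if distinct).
Sum = 0; so <chi_3, chi_8> = 0 (distinct irreducibles are orthogonal).

Solution. Compute term by term over conjugacy classes (|C| * chi_3(C) * conj(chi_8(C))):
  1*(1)*conj(1) + 1*(exp(2*I*pi/3))*conj(exp(-2*I*pi/9)) + 1*(exp(-2*I*pi/3))*conj(exp(-4*I*pi/9)) + 1*(1)*conj(exp(-2*I*pi/3)) + 1*(exp(2*I*pi/3))*conj(exp(-8*I*pi/9)) + 1*(exp(-2*I*pi/3))*conj(exp(8*I*pi/9)) + 1*(1)*conj(exp(2*I*pi/3)) + 1*(exp(2*I*pi/3))*conj(exp(4*I*pi/9)) + 1*(exp(-2*I*pi/3))*conj(exp(2*I*pi/9))
  = (1) + (exp(8*I*pi/9)) + (exp(-2*I*pi/9)) + (exp(2*I*pi/3)) + (exp(-4*I*pi/9)) + (exp(4*I*pi/9)) + (exp(-2*I*pi/3)) + (exp(2*I*pi/9)) + (exp(-8*I*pi/9))
  = 0.
(Exp terms are combined using exp(i*s)*conj(exp(i*t)) = exp(i*(s-t)), and sums of them are collapsed using the identity that for every m > 1 the m distinct m-th roots of unity sum to 0, e.g. 1 + exp(2*I*pi/3) + exp(-2*I*pi/3) = 0.)
Dividing by |G| = 9 gives 0/9 = 0, matching the row-orthogonality relation <chi_3, chi_8> = [chi_3 = chi_8].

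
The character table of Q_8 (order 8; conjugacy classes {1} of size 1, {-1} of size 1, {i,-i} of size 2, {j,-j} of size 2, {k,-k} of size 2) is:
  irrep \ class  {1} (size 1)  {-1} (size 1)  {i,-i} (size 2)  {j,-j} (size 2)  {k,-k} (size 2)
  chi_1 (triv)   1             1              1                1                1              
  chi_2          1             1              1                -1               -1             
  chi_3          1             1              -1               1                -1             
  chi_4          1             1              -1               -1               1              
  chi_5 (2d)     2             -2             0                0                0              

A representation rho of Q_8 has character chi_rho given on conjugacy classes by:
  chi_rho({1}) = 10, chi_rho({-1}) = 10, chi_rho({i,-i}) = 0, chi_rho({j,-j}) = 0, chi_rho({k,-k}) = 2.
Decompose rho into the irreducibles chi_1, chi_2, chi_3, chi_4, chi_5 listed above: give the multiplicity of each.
Multiplicities: chi_1: 3, chi_2: 2, chi_3: 2, chi_4: 3, chi_5: 0.

Argument: Use <chi_rho, chi> = (1/|G|) sum_C |C| * chi_rho(C) * conj(chi(C)) with |G| = 8 for each irreducible chi in the table:
  <chi_rho, chi_1> = (1/8)[1*(10)*conj(1) + 1*(10)*conj(1) + 2*(0)*conj(1) + 2*(0)*conj(1) + 2*(2)*conj(1)]
      = (1/8)[(10) + (10) + (0) + (0) + (4)] = 24/8 = 3
  <chi_rho, chi_2> = (1/8)[1*(10)*conj(1) + 1*(10)*conj(1) + 2*(0)*conj(1) + 2*(0)*conj(-1) + 2*(2)*conj(-1)]
      = (1/8)[(10) + (10) + (0) + (0) + (-4)] = 16/8 = 2
  <chi_rho, chi_3> = (1/8)[1*(10)*conj(1) + 1*(10)*conj(1) + 2*(0)*conj(-1) + 2*(0)*conj(1) + 2*(2)*conj(-1)]
      = (1/8)[(10) + (10) + (0) + (0) + (-4)] = 16/8 = 2
  <chi_rho, chi_4> = (1/8)[1*(10)*conj(1) + 1*(10)*conj(1) + 2*(0)*conj(-1) + 2*(0)*conj(-1) + 2*(2)*conj(1)]
      = (1/8)[(10) + (10) + (0) + (0) + (4)] = 24/8 = 3
  <chi_rho, chi_5> = (1/8)[1*(10)*conj(2) + 1*(10)*conj(-2) + 2*(0)*conj(0) + 2*(0)*conj(0) + 2*(2)*conj(0)]
      = (1/8)[(20) + (-20) + (0) + (0) + (0)] = 0/8 = 0
Dimension check: dim(rho) = sum (mult * dim) = 3*1 + 2*1 + 2*1 + 3*1 + 0*2 = 10 = chi_rho(e) = 10.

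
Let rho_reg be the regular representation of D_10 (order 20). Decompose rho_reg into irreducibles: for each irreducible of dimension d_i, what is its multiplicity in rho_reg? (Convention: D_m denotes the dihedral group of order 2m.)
Each irreducible V_i of dimension d_i appears with multiplicity d_i, i.e. rho_reg = (direct sum over all irreducibles V_i) d_i V_i. The irreducible dimensions for D_10 are 1, 1, 1, 1, 2, 2, 2, 2: 4 irreducibles of dimension 1, each with multiplicity 1; 4 irreducibles of dimension 2, each with multiplicity 2. Total dimension 4*1*1 + 4*2*2 = 20 = |G|.

Justification: General theorem: in the regular representation of a finite group G, each irreducible appears with multiplicity equal to its dimension. Check: dim(rho_reg) = sum d_i^2 = 1 + 1 + 1 + 1 + 4 + 4 + 4 + 4 = 20 = |G|.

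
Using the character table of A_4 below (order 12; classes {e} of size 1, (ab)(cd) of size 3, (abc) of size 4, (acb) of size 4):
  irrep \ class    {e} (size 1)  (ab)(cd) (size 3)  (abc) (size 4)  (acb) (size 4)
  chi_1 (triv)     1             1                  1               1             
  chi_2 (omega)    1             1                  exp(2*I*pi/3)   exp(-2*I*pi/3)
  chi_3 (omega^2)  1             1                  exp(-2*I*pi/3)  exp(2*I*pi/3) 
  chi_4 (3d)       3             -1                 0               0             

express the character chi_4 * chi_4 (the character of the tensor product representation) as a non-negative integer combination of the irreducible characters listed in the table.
chi_4 tensor chi_4 = chi_1 + chi_2 + chi_3 + 2*chi_4 (all other irreducibles have multiplicity 0).

The character of a tensor product is the pointwise product (chi_4 * chi_4)(C) = chi_4(C) * chi_4(C):
  {e}: (3)*(3), (ab)(cd): (-1)*(-1), (abc): (0)*(0), (acb): (0)*(0)
so (chi_4 * chi_4) takes values
  {e} -> 9, (ab)(cd) -> 1, (abc) -> 0, (acb) -> 0.
Now take the inner product of this character with each irreducible chi from the table, <chi_4*chi_4, chi> = (1/12) sum_C |C| (chi_4*chi_4)(C) conj(chi(C)):
  <chi_4*chi_4, chi_1> = (1/12)[1*(9)*conj(1) + 3*(1)*conj(1) + 4*(0)*conj(1) + 4*(0)*conj(1)]
      = (1/12)[(9) + (3) + (0) + (0)] = 12/12 = 1
  <chi_4*chi_4, chi_2> = (1/12)[1*(9)*conj(1) + 3*(1)*conj(1) + 4*(0)*conj(exp(2*I*pi/3)) + 4*(0)*conj(exp(-2*I*pi/3))]
      = (1/12)[(9) + (3) + (0) + (0)] = 12/12 = 1
  <chi_4*chi_4, chi_3> = (1/12)[1*(9)*conj(1) + 3*(1)*conj(1) + 4*(0)*conj(exp(-2*I*pi/3)) + 4*(0)*conj(exp(2*I*pi/3))]
      = (1/12)[(9) + (3) + (0) + (0)] = 12/12 = 1
  <chi_4*chi_4, chi_4> = (1/12)[1*(9)*conj(3) + 3*(1)*conj(-1) + 4*(0)*conj(0) + 4*(0)*conj(0)]
      = (1/12)[(27) + (-3) + (0) + (0)] = 24/12 = 2
(Exp terms are combined using exp(i*s)*conj(exp(i*t)) = exp(i*(s-t)), and sums of them are collapsed using the identity that for every m > 1 the m distinct m-th roots of unity sum to 0, e.g. 1 + exp(2*I*pi/3) + exp(-2*I*pi/3) = 0.)
Hence the multiplicities are chi_1: 1, chi_2: 1, chi_3: 1, chi_4: 2. Dimension check: dim(chi_4)*dim(chi_4) = 3*3 = 9 and sum (mult * dim) = 1*1 + 1*1 + 1*1 + 2*3 = 9.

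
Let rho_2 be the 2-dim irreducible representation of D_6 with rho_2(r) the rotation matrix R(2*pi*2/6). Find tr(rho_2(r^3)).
chi_{rho_2}(r^3) = 2*cos(2*pi*2*3/6) = 2

Proof sketch: rho_2(r^3) is rotation by angle 2*pi*2*3/6, whose trace is 2*cos(2*pi*2*3/6) = 2.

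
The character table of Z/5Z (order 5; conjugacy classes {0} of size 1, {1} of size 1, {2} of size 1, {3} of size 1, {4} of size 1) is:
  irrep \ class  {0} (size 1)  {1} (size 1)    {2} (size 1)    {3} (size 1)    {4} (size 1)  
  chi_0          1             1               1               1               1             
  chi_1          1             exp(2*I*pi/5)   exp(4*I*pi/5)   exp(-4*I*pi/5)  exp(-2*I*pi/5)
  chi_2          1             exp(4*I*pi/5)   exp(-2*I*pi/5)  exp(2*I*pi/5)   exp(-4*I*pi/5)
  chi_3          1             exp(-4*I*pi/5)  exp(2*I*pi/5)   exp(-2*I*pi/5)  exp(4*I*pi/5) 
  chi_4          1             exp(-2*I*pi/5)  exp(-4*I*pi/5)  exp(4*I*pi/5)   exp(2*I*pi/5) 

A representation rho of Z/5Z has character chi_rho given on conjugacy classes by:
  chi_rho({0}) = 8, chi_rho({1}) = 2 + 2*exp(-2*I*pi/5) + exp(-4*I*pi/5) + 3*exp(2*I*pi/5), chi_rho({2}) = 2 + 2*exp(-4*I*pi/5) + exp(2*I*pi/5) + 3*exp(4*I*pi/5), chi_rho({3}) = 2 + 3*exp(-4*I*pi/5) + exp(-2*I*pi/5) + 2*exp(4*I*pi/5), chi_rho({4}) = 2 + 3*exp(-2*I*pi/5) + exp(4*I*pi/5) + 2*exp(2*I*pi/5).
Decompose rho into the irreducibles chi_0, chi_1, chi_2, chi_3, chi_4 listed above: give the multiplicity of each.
Multiplicities: chi_0: 2, chi_1: 3, chi_2: 0, chi_3: 1, chi_4: 2.

Argument: Use <chi_rho, chi> = (1/|G|) sum_C |C| * chi_rho(C) * conj(chi(C)) with |G| = 5 for each irreducible chi in the table:
  <chi_rho, chi_0> = (1/5)[1*(8)*conj(1) + 1*(2 + 2*exp(-2*I*pi/5) + exp(-4*I*pi/5) + 3*exp(2*I*pi/5))*conj(1) + 1*(2 + 2*exp(-4*I*pi/5) + exp(2*I*pi/5) + 3*exp(4*I*pi/5))*conj(1) + 1*(2 + 3*exp(-4*I*pi/5) + exp(-2*I*pi/5) + 2*exp(4*I*pi/5))*conj(1) + 1*(2 + 3*exp(-2*I*pi/5) + exp(4*I*pi/5) + 2*exp(2*I*pi/5))*conj(1)]
      = (1/5)[(8) + (2 + 2*exp(-2*I*pi/5) + exp(-4*I*pi/5) + 3*exp(2*I*pi/5)) + (2 + 2*exp(-4*I*pi/5) + exp(2*I*pi/5) + 3*exp(4*I*pi/5)) + (2 + 3*exp(-4*I*pi/5) + exp(-2*I*pi/5) + 2*exp(4*I*pi/5)) + (2 + 3*exp(-2*I*pi/5) + exp(4*I*pi/5) + 2*exp(2*I*pi/5))] = 10/5 = 2
  <chi_rho, chi_1> = (1/5)[1*(8)*conj(1) + 1*(2 + 2*exp(-2*I*pi/5) + exp(-4*I*pi/5) + 3*exp(2*I*pi/5))*conj(exp(2*I*pi/5)) + 1*(2 + 2*exp(-4*I*pi/5) + exp(2*I*pi/5) + 3*exp(4*I*pi/5))*conj(exp(4*I*pi/5)) + 1*(2 + 3*exp(-4*I*pi/5) + exp(-2*I*pi/5) + 2*exp(4*I*pi/5))*conj(exp(-4*I*pi/5)) + 1*(2 + 3*exp(-2*I*pi/5) + exp(4*I*pi/5) + 2*exp(2*I*pi/5))*conj(exp(-2*I*pi/5))]
      = (1/5)[(8) + (3 + 2*exp(-2*I*pi/5) + 2*exp(-4*I*pi/5) + exp(4*I*pi/5)) + (3 + 2*exp(-4*I*pi/5) + exp(-2*I*pi/5) + 2*exp(2*I*pi/5)) + (3 + 2*exp(-2*I*pi/5) + exp(2*I*pi/5) + 2*exp(4*I*pi/5)) + (3 + exp(-4*I*pi/5) + 2*exp(4*I*pi/5) + 2*exp(2*I*pi/5))] = 15/5 = 3
  <chi_rho, chi_2> = (1/5)[1*(8)*conj(1) + 1*(2 + 2*exp(-2*I*pi/5) + exp(-4*I*pi/5) + 3*exp(2*I*pi/5))*conj(exp(4*I*pi/5)) + 1*(2 + 2*exp(-4*I*pi/5) + exp(2*I*pi/5) + 3*exp(4*I*pi/5))*conj(exp(-2*I*pi/5)) + 1*(2 + 3*exp(-4*I*pi/5) + exp(-2*I*pi/5) + 2*exp(4*I*pi/5))*conj(exp(2*I*pi/5)) + 1*(2 + 3*exp(-2*I*pi/5) + exp(4*I*pi/5) + 2*exp(2*I*pi/5))*conj(exp(-4*I*pi/5))]
      = (1/5)[(8) + (3*exp(-2*I*pi/5) + 2*exp(-4*I*pi/5) + exp(2*I*pi/5) + 2*exp(4*I*pi/5)) + (2*exp(-2*I*pi/5) + 3*exp(-4*I*pi/5) + exp(4*I*pi/5) + 2*exp(2*I*pi/5)) + (2*exp(-2*I*pi/5) + exp(-4*I*pi/5) + 3*exp(4*I*pi/5) + 2*exp(2*I*pi/5)) + (2*exp(-4*I*pi/5) + exp(-2*I*pi/5) + 2*exp(4*I*pi/5) + 3*exp(2*I*pi/5))] = 0/5 = 0
  <chi_rho, chi_3> = (1/5)[1*(8)*conj(1) + 1*(2 + 2*exp(-2*I*pi/5) + exp(-4*I*pi/5) + 3*exp(2*I*pi/5))*conj(exp(-4*I*pi/5)) + 1*(2 + 2*exp(-4*I*pi/5) + exp(2*I*pi/5) + 3*exp(4*I*pi/5))*conj(exp(2*I*pi/5)) + 1*(2 + 3*exp(-4*I*pi/5) + exp(-2*I*pi/5) + 2*exp(4*I*pi/5))*conj(exp(-2*I*pi/5)) + 1*(2 + 3*exp(-2*I*pi/5) + exp(4*I*pi/5) + 2*exp(2*I*pi/5))*conj(exp(4*I*pi/5))]
      = (1/5)[(8) + (1 + 3*exp(-4*I*pi/5) + 2*exp(4*I*pi/5) + 2*exp(2*I*pi/5)) + (1 + 2*exp(-2*I*pi/5) + 2*exp(4*I*pi/5) + 3*exp(2*I*pi/5)) + (1 + 3*exp(-2*I*pi/5) + 2*exp(-4*I*pi/5) + 2*exp(2*I*pi/5)) + (1 + 2*exp(-2*I*pi/5) + 2*exp(-4*I*pi/5) + 3*exp(4*I*pi/5))] = 5/5 = 1
  <chi_rho, chi_4> = (1/5)[1*(8)*conj(1) + 1*(2 + 2*exp(-2*I*pi/5) + exp(-4*I*pi/5) + 3*exp(2*I*pi/5))*conj(exp(-2*I*pi/5)) + 1*(2 + 2*exp(-4*I*pi/5) + exp(2*I*pi/5) + 3*exp(4*I*pi/5))*conj(exp(-4*I*pi/5)) + 1*(2 + 3*exp(-4*I*pi/5) + exp(-2*I*pi/5) + 2*exp(4*I*pi/5))*conj(exp(4*I*pi/5)) + 1*(2 + 3*exp(-2*I*pi/5) + exp(4*I*pi/5) + 2*exp(2*I*pi/5))*conj(exp(2*I*pi/5))]
      = (1/5)[(8) + (2 + exp(-2*I*pi/5) + 3*exp(4*I*pi/5) + 2*exp(2*I*pi/5)) + (2 + 3*exp(-2*I*pi/5) + exp(-4*I*pi/5) + 2*exp(4*I*pi/5)) + (2 + 2*exp(-4*I*pi/5) + exp(4*I*pi/5) + 3*exp(2*I*pi/5)) + (2 + 2*exp(-2*I*pi/5) + 3*exp(-4*I*pi/5) + exp(2*I*pi/5))] = 10/5 = 2
(Exp terms are combined using exp(i*s)*conj(exp(i*t)) = exp(i*(s-t)), and sums of them are collapsed using the identity that for every m > 1 the m distinct m-th roots of unity sum to 0, e.g. 1 + exp(2*I*pi/3) + exp(-2*I*pi/3) = 0.)
Dimension check: dim(rho) = sum (mult * dim) = 2*1 + 3*1 + 0*1 + 1*1 + 2*1 = 8 = chi_rho(e) = 8.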